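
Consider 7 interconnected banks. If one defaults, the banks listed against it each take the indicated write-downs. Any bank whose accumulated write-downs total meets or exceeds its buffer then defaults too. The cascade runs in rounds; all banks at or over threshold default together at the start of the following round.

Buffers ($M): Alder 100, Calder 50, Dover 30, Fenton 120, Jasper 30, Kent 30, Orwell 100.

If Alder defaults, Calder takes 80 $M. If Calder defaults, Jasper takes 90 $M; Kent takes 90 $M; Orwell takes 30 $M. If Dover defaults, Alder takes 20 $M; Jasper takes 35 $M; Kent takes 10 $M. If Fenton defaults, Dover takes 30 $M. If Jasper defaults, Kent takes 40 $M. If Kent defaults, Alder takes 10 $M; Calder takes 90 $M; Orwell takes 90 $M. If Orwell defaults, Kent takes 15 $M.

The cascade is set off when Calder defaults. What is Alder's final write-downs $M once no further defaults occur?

Round 1 — Calder defaults (initial).
  Jasper: +90 → 90 ≥ 30
  Kent: +90 → 90 ≥ 30
  Orwell: +30 → 30 < 100
Round 2 — Jasper, Kent default.
  Alder: +10 → 10 < 100
  Orwell: +90 → 120 ≥ 100
Round 3 — Orwell defaults.
No further defaults.

10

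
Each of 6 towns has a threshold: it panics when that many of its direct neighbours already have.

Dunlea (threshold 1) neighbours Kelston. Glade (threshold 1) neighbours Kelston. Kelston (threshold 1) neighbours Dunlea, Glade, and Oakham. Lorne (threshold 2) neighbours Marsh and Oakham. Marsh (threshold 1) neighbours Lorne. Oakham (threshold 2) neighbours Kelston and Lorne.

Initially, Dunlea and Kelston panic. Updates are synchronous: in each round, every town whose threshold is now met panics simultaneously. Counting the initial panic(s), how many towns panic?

3

Round 1 — Dunlea, Kelston panic (initial).
Round 2 — checking thresholds:
  Glade: 1 of 1 neighbours ≥ 1, panics.
  Oakham: 1 of 2 neighbours < 2, not yet.
Round 3 — no new panics; cascade stops.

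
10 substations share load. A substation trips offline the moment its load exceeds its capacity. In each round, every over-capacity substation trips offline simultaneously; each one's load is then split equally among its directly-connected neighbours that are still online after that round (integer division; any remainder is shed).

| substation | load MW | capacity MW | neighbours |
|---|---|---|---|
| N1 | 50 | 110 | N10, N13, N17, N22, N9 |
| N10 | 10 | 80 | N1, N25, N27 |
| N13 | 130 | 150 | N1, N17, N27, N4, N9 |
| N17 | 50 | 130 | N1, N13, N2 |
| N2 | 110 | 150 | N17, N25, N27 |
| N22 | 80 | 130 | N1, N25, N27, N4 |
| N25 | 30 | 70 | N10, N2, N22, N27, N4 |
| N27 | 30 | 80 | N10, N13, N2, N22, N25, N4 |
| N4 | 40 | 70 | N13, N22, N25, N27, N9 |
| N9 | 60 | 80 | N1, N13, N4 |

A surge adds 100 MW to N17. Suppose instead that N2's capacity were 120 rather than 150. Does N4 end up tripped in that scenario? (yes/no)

With N2's capacity at 120:
Round 1 — N17 at 150 > 130. N17 trips offline.
  N17 sheds 150 MW to N1, N13, N2: 50 each.
    N1: 50+50 = 100 ≤ 110
    N13: 130+50 = 180 > 150
    N2: 110+50 = 160 > 120
Round 2 — N13, N2 trip offline.
  N13 sheds 180 MW to N1, N27, N4, N9: 45 each.
    N1: 100+45 = 145 > 110
    N27: 30+45 = 75 ≤ 80
    N4: 40+45 = 85 > 70
    N9: 60+45 = 105 > 80
  N2 sheds 160 MW to N25, N27: 80 each.
    N25: 30+80 = 110 > 70
    N27: 75+80 = 155 > 80
Round 3 — N1, N25, N27, N4, N9 trip offline.
  N1 sheds 145 MW to N10, N22: 72 each (1 lost).
    N10: 10+72 = 82 > 80
    N22: 80+72 = 152 > 130
  N25 sheds 110 MW to N10, N22: 55 each.
    N10: 82+55 = 137 > 80
    N22: 152+55 = 207 > 130
  N27 sheds 155 MW to N10, N22: 77 each (1 lost).
    N10: 137+77 = 214 > 80
    N22: 207+77 = 284 > 130
  N4 sheds 85 MW to N22: 85 each.
    N22: 284+85 = 369 > 130
  N9 sheds 105 MW: no online neighbours, lost.
Round 4 — N10, N22 trip offline.
  N10 sheds 214 MW: no online neighbours, lost.
  N22 sheds 369 MW: no online neighbours, lost.
No further trips.

yes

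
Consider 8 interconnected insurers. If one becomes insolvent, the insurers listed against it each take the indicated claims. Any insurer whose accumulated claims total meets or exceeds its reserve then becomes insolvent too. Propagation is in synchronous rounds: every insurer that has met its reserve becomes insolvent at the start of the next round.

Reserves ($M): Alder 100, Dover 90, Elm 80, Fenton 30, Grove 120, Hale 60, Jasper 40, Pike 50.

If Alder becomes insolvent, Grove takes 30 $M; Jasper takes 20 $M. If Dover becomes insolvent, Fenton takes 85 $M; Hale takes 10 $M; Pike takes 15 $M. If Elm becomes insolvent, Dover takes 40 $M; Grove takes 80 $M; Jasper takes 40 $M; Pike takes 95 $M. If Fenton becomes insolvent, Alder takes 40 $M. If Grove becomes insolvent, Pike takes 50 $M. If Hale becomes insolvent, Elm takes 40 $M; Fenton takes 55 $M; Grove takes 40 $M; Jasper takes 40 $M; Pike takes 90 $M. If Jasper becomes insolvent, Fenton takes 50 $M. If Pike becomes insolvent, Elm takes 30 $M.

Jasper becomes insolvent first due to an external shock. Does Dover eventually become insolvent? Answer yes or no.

no

Round 1 — Jasper becomes insolvent (initial).
  Fenton: +50 → 50 ≥ 30
Round 2 — Fenton becomes insolvent.
  Alder: +40 → 40 < 100
No further insolvencies.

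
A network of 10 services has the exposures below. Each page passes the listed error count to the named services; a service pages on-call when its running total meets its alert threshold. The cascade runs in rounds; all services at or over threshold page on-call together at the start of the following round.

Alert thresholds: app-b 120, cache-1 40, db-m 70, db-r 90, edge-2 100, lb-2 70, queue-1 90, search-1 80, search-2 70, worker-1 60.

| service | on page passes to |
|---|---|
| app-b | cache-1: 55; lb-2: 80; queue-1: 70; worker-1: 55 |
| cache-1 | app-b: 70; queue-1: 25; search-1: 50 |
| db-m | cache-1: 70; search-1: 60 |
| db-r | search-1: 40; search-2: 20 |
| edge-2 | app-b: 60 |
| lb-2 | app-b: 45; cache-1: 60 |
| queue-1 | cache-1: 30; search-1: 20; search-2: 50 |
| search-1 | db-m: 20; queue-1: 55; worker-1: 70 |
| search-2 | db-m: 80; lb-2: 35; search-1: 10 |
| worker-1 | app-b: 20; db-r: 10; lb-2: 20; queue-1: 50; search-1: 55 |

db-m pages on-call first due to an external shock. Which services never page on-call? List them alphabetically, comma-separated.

Round 1 — db-m pages on-call (initial).
  cache-1: +70 → 70 ≥ 40
  search-1: +60 → 60 < 80
Round 2 — cache-1 pages on-call.
  app-b: +70 → 70 < 120
  queue-1: +25 → 25 < 90
  search-1: +50 → 110 ≥ 80
Round 3 — search-1 pages on-call.
  queue-1: +55 → 80 < 90
  worker-1: +70 → 70 ≥ 60
Round 4 — worker-1 pages on-call.
  app-b: +20 → 90 < 120
  db-r: +10 → 10 < 90
  lb-2: +20 → 20 < 70
  queue-1: +50 → 130 ≥ 90
Round 5 — queue-1 pages on-call.
  search-2: +50 → 50 < 70
No further pages.

app-b, db-r, edge-2, lb-2, search-2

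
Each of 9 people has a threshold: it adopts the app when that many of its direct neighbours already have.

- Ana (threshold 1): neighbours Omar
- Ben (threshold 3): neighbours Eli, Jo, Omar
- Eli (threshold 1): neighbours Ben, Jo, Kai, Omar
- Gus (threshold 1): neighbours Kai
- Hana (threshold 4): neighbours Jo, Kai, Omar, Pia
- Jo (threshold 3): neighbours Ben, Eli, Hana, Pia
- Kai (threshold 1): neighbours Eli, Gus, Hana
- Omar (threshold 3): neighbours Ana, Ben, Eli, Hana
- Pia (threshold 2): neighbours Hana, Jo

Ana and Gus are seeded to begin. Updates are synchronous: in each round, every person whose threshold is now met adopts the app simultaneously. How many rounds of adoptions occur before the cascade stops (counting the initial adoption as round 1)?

Round 1 — Ana, Gus adopt the app (initial).
Round 2 — checking thresholds:
  Kai: 1 of 3 neighbours ≥ 1, adopts the app.
  Omar: 1 of 4 neighbours < 3, not yet.
Round 3 — checking thresholds:
  Eli: 1 of 4 neighbours ≥ 1, adopts the app.
  Hana: 1 of 4 neighbours < 4, not yet.
  Omar: 1 of 4 neighbours < 3, not yet.
Round 4 — no new adoptions; cascade stops.

3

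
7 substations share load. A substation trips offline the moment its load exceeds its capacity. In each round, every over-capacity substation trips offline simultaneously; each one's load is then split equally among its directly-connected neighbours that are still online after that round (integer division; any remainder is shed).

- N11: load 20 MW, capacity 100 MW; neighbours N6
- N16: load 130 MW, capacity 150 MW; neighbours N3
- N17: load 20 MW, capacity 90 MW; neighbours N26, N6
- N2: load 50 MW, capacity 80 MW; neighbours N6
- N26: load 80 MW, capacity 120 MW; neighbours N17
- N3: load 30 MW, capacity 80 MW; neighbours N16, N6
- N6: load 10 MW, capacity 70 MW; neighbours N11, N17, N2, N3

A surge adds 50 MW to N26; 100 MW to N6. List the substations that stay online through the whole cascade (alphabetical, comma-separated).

Round 1 — N26 at 130 > 120; N6 at 110 > 70. N26, N6 trip offline.
  N26 sheds 130 MW to N17: 130 each.
    N17: 20+130 = 150 > 90
  N6 sheds 110 MW to N11, N17, N2, N3: 27 each (2 lost).
    N11: 20+27 = 47 ≤ 100
    N17: 150+27 = 177 > 90
    N2: 50+27 = 77 ≤ 80
    N3: 30+27 = 57 ≤ 80
Round 2 — N17 trips offline.
  N17 sheds 177 MW: no online neighbours, lost.
No further trips.

N11, N16, N2, N3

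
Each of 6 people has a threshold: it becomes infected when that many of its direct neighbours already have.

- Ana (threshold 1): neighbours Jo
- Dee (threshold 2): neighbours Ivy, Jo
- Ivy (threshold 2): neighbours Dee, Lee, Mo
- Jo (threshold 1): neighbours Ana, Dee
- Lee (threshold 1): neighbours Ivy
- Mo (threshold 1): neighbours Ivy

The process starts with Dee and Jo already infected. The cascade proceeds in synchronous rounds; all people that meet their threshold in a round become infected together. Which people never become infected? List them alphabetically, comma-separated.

Round 1 — Dee, Jo become infected (initial).
Round 2 — checking thresholds:
  Ana: 1 of 1 neighbours ≥ 1, becomes infected.
  Ivy: 1 of 3 neighbours < 2, holds.
Round 3 — no new infections; cascade stops.

Ivy, Lee, Mo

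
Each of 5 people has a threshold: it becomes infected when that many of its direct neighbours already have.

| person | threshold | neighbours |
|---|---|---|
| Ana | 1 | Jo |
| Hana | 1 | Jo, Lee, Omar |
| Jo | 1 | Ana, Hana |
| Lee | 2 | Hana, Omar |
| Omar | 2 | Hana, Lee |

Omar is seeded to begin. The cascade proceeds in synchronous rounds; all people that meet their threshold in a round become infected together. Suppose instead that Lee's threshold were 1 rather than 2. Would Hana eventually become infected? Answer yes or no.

With Lee's threshold at 1:
Round 1 — Omar becomes infected (initial).
Round 2 — checking thresholds:
  Hana: 1 of 3 neighbours ≥ 1, becomes infected.
  Lee: 1 of 2 neighbours ≥ 1, becomes infected.
Round 3 — checking thresholds:
  Jo: 1 of 2 neighbours ≥ 1, becomes infected.
Round 4 — checking thresholds:
  Ana: 1 of 1 neighbours ≥ 1, becomes infected.
Round 5 — no new infections; cascade stops.

yes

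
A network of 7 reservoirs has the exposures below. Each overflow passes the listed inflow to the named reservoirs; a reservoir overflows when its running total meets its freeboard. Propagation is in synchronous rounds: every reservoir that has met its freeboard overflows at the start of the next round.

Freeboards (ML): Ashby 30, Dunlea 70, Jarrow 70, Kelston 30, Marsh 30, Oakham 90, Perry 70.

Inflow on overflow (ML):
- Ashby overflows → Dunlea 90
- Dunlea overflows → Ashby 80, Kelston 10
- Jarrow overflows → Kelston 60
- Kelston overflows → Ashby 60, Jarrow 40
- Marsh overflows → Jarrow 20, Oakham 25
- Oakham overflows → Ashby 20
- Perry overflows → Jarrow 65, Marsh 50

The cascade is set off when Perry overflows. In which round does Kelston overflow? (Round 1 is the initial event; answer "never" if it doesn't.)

4

Round 1 — Perry overflows (initial).
  Jarrow: +65 → 65 < 70
  Marsh: +50 → 50 ≥ 30
Round 2 — Marsh overflows.
  Jarrow: +20 → 85 ≥ 70
  Oakham: +25 → 25 < 90
Round 3 — Jarrow overflows.
  Kelston: +60 → 60 ≥ 30
Round 4 — Kelston overflows.
  Ashby: +60 → 60 ≥ 30
Round 5 — Ashby overflows.
  Dunlea: +90 → 90 ≥ 70
Round 6 — Dunlea overflows.
No further overflows.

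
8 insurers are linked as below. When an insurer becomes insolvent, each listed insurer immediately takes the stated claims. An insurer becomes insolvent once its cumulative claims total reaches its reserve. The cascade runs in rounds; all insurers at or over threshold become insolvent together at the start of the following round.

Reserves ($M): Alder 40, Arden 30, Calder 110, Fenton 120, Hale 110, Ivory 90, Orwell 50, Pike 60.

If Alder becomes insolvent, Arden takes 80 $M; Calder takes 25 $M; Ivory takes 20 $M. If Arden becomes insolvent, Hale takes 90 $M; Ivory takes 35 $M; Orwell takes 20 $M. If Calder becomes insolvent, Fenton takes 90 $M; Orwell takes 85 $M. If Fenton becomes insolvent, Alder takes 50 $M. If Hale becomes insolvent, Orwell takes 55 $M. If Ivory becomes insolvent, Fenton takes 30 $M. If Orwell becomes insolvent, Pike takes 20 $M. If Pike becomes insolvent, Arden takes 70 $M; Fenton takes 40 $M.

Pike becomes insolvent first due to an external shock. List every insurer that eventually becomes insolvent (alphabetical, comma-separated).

Arden, Pike

Round 1 — Pike becomes insolvent (initial).
  Arden: +70 → 70 ≥ 30
  Fenton: +40 → 40 < 120
Round 2 — Arden becomes insolvent.
  Hale: +90 → 90 < 110
  Ivory: +35 → 35 < 90
  Orwell: +20 → 20 < 50
No further insolvencies.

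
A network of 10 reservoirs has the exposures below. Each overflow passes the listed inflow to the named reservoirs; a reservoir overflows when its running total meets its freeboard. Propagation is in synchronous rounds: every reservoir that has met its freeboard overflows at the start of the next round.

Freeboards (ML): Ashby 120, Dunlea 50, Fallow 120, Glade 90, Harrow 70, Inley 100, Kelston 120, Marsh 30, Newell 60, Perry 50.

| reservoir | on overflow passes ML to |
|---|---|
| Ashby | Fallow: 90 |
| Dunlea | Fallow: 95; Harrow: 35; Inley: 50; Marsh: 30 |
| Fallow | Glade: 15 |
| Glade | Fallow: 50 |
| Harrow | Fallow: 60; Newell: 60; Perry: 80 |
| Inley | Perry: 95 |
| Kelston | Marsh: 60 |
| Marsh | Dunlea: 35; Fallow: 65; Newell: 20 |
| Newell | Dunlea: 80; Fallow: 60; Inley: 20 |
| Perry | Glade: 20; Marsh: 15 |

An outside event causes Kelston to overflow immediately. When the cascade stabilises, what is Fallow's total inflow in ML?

Round 1 — Kelston overflows (initial).
  Marsh: +60 → 60 ≥ 30
Round 2 — Marsh overflows.
  Dunlea: +35 → 35 < 50
  Fallow: +65 → 65 < 120
  Newell: +20 → 20 < 60
No further overflows.

65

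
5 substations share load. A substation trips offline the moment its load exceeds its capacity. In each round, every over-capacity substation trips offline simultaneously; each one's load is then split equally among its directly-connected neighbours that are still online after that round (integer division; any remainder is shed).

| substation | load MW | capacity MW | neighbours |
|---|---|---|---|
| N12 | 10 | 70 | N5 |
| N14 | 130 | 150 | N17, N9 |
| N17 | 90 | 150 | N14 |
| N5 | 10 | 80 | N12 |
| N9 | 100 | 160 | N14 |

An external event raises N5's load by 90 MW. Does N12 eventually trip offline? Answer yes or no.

yes

Round 1 — N5 at 100 > 80. N5 trips offline.
  N5 sheds 100 MW to N12: 100 each.
    N12: 10+100 = 110 > 70
Round 2 — N12 trips offline.
  N12 sheds 110 MW: no online neighbours, lost.
No further trips.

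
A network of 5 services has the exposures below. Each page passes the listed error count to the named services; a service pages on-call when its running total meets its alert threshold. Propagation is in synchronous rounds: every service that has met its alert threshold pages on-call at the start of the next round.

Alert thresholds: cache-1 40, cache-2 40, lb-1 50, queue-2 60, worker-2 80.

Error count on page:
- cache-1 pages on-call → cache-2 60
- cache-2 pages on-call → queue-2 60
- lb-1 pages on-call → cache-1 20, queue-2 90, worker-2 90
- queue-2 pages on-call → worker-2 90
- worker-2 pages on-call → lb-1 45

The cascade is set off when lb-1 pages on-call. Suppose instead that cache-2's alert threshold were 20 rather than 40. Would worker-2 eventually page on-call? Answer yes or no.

With cache-2's alert threshold at 20:
Round 1 — lb-1 pages on-call (initial).
  cache-1: +20 → 20 < 40
  queue-2: +90 → 90 ≥ 60
  worker-2: +90 → 90 ≥ 80
Round 2 — queue-2, worker-2 page on-call.
No further pages.

yes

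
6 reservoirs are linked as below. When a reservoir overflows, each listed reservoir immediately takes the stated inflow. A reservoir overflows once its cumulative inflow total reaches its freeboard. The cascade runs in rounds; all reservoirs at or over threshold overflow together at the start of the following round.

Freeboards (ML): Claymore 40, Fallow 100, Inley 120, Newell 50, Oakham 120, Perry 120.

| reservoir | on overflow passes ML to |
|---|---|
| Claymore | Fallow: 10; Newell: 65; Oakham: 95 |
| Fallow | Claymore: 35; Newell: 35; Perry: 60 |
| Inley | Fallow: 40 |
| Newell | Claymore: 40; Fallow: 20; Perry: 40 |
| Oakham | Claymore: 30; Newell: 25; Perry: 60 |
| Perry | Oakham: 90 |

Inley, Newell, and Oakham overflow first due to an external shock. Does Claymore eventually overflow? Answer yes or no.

yes

Round 1 — Inley, Newell, Oakham overflow (initial).
  Claymore: +40+30 → 70 ≥ 40
  Fallow: +40+20 → 60 < 100
  Perry: +40+60 → 100 < 120
Round 2 — Claymore overflows.
  Fallow: +10 → 70 < 100
No further overflows.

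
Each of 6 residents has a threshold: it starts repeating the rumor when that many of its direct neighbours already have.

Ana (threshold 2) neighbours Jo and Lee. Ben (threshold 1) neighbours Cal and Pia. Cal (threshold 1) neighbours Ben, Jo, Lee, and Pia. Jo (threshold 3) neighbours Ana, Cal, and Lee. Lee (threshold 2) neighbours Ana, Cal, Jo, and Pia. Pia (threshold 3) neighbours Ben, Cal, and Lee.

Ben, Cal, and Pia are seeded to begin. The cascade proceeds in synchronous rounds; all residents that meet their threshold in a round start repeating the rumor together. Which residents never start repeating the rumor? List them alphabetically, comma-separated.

Ana, Jo

Round 1 — Ben, Cal, Pia start repeating the rumor (initial).
Round 2 — checking thresholds:
  Jo: 1 of 3 neighbours < 3, not yet.
  Lee: 2 of 4 neighbours ≥ 2, starts repeating the rumor.
Round 3 — no new spreads; cascade stops.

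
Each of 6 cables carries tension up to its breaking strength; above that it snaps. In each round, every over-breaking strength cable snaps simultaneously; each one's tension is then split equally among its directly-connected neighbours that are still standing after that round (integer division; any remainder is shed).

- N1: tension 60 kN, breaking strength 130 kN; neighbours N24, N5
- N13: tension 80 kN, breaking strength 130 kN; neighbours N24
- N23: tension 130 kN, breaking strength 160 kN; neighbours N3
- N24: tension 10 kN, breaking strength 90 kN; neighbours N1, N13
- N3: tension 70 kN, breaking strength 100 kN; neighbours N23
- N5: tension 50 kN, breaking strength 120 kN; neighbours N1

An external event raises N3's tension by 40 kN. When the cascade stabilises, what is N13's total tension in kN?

Round 1 — N3 at 110 > 100. N3 snaps.
  N3 sheds 110 kN to N23: 110 each.
    N23: 130+110 = 240 > 160
Round 2 — N23 snaps.
  N23 sheds 240 kN: no online neighbours, lost.
No further breaks.

80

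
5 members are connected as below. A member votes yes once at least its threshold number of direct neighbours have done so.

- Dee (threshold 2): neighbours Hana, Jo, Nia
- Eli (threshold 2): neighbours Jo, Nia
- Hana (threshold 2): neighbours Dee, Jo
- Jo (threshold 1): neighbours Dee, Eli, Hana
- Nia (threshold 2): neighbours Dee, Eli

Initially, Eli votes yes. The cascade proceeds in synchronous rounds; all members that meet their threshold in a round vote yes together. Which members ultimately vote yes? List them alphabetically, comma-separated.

Round 1 — Eli votes yes (initial).
Round 2 — checking thresholds:
  Jo: 1 of 3 neighbours ≥ 1, votes yes.
  Nia: 1 of 2 neighbours < 2, below threshold.
Round 3 — no new yes votes; cascade stops.

Eli, Jo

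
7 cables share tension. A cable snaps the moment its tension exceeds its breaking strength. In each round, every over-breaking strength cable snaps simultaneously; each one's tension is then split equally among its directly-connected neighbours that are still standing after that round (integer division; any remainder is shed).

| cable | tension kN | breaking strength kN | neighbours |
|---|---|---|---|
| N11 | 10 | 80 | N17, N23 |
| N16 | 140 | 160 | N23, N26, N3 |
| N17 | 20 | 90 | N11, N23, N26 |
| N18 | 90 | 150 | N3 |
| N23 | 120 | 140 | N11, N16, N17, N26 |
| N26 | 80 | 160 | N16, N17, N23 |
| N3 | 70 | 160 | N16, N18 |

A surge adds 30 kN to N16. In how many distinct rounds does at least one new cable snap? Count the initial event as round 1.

5

Round 1 — N16 at 170 > 160. N16 snaps.
  N16 sheds 170 kN to N23, N26, N3: 56 each (2 lost).
    N23: 120+56 = 176 > 140
    N26: 80+56 = 136 ≤ 160
    N3: 70+56 = 126 ≤ 160
Round 2 — N23 snaps.
  N23 sheds 176 kN to N11, N17, N26: 58 each (2 lost).
    N11: 10+58 = 68 ≤ 80
    N17: 20+58 = 78 ≤ 90
    N26: 136+58 = 194 > 160
Round 3 — N26 snaps.
  N26 sheds 194 kN to N17: 194 each.
    N17: 78+194 = 272 > 90
Round 4 — N17 snaps.
  N17 sheds 272 kN to N11: 272 each.
    N11: 68+272 = 340 > 80
Round 5 — N11 snaps.
  N11 sheds 340 kN: no online neighbours, lost.
No further breaks.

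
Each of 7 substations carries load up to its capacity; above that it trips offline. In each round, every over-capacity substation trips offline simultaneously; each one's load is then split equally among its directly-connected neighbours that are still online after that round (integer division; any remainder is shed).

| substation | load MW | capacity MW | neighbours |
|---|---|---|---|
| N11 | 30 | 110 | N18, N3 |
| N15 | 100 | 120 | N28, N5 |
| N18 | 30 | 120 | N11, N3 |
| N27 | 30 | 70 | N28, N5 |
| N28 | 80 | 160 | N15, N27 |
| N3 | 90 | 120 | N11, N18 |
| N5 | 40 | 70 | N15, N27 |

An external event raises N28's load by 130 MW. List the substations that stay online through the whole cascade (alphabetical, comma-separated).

Round 1 — N28 at 210 > 160. N28 trips offline.
  N28 sheds 210 MW to N15, N27: 105 each.
    N15: 100+105 = 205 > 120
    N27: 30+105 = 135 > 70
Round 2 — N15, N27 trip offline.
  N15 sheds 205 MW to N5: 205 each.
    N5: 40+205 = 245 > 70
  N27 sheds 135 MW to N5: 135 each.
    N5: 245+135 = 380 > 70
Round 3 — N5 trips offline.
  N5 sheds 380 MW: no online neighbours, lost.
No further trips.

N11, N18, N3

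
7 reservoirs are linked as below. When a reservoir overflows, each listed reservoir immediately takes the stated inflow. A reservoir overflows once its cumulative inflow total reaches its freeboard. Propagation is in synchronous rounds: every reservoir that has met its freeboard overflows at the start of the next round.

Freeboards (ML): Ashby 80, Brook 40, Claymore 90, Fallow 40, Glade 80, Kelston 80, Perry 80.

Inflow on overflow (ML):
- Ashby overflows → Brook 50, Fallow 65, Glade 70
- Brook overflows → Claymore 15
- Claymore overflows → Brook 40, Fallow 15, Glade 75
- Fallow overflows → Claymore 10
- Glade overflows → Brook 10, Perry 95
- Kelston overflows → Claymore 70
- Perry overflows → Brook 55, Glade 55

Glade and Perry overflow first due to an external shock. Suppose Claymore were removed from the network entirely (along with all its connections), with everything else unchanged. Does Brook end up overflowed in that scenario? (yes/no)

With Claymore removed:
Round 1 — Glade, Perry overflow (initial).
  Brook: +10+55 → 65 ≥ 40
Round 2 — Brook overflows.
No further overflows.

yes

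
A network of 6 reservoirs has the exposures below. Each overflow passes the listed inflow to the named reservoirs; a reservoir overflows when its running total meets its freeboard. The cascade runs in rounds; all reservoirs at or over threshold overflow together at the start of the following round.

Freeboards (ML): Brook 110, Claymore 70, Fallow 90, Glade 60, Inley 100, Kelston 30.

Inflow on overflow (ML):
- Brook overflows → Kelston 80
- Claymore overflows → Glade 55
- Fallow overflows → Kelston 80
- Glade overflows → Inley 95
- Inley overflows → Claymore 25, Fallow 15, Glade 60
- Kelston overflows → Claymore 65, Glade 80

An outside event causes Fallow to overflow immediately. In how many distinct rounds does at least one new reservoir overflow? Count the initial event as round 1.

3

Round 1 — Fallow overflows (initial).
  Kelston: +80 → 80 ≥ 30
Round 2 — Kelston overflows.
  Claymore: +65 → 65 < 70
  Glade: +80 → 80 ≥ 60
Round 3 — Glade overflows.
  Inley: +95 → 95 < 100
No further overflows.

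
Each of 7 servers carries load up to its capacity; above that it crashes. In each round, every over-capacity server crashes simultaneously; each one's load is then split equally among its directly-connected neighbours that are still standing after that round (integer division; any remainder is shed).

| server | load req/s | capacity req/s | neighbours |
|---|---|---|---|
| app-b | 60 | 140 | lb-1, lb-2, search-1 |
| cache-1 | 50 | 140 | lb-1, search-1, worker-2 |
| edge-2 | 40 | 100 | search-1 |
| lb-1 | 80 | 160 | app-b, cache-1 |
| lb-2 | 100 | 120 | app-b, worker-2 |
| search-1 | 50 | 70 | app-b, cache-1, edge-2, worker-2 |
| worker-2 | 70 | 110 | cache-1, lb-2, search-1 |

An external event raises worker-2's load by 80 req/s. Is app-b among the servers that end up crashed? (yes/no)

yes

Round 1 — worker-2 at 150 > 110. worker-2 crashes.
  worker-2 sheds 150 req/s to cache-1, lb-2, search-1: 50 each.
    cache-1: 50+50 = 100 ≤ 140
    lb-2: 100+50 = 150 > 120
    search-1: 50+50 = 100 > 70
Round 2 — lb-2, search-1 crash.
  lb-2 sheds 150 req/s to app-b: 150 each.
    app-b: 60+150 = 210 > 140
  search-1 sheds 100 req/s to app-b, cache-1, edge-2: 33 each (1 lost).
    app-b: 210+33 = 243 > 140
    cache-1: 100+33 = 133 ≤ 140
    edge-2: 40+33 = 73 ≤ 100
Round 3 — app-b crashes.
  app-b sheds 243 req/s to lb-1: 243 each.
    lb-1: 80+243 = 323 > 160
Round 4 — lb-1 crashes.
  lb-1 sheds 323 req/s to cache-1: 323 each.
    cache-1: 133+323 = 456 > 140
Round 5 — cache-1 crashes.
  cache-1 sheds 456 req/s: no online neighbours, lost.
No further crashes.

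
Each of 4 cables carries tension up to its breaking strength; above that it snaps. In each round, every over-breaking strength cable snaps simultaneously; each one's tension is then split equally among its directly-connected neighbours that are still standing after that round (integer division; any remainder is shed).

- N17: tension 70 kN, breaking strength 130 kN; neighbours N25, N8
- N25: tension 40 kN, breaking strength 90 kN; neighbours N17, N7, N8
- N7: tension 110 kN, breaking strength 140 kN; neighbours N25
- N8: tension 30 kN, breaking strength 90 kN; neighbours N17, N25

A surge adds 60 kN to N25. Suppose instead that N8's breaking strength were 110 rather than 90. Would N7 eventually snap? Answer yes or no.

yes

With N8's breaking strength at 110:
Round 1 — N25 at 100 > 90. N25 snaps.
  N25 sheds 100 kN to N17, N7, N8: 33 each (1 lost).
    N17: 70+33 = 103 ≤ 130
    N7: 110+33 = 143 > 140
    N8: 30+33 = 63 ≤ 110
Round 2 — N7 snaps.
  N7 sheds 143 kN: no online neighbours, lost.
No further breaks.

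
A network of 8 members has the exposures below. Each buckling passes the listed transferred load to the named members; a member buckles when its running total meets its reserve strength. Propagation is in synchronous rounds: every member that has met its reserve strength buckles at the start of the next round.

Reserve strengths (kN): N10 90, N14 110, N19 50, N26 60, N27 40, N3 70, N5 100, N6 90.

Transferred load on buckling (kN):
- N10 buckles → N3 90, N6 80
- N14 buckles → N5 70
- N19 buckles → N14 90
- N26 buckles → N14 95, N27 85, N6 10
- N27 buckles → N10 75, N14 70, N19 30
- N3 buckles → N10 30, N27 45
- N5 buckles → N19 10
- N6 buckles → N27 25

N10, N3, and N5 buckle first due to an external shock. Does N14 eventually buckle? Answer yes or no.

Round 1 — N10, N3, N5 buckle (initial).
  N19: +10 → 10 < 50
  N27: +45 → 45 ≥ 40
  N6: +80 → 80 < 90
Round 2 — N27 buckles.
  N14: +70 → 70 < 110
  N19: +30 → 40 < 50
No further bucklings.

no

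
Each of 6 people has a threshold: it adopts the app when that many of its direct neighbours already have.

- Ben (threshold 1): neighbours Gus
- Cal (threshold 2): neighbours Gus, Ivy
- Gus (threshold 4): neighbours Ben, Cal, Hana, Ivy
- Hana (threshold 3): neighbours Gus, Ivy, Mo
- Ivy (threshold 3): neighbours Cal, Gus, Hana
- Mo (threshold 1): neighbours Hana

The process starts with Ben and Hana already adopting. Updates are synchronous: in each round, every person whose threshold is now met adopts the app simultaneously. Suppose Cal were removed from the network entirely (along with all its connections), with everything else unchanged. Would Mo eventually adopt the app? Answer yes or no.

With Cal removed:
Round 1 — Ben, Hana adopt the app (initial).
Round 2 — checking thresholds:
  Gus: 2 of 3 neighbours < 4, holds.
  Ivy: 1 of 2 neighbours < 3, holds.
  Mo: 1 of 1 neighbours ≥ 1, adopts the app.
Round 3 — no new adoptions; cascade stops.

yes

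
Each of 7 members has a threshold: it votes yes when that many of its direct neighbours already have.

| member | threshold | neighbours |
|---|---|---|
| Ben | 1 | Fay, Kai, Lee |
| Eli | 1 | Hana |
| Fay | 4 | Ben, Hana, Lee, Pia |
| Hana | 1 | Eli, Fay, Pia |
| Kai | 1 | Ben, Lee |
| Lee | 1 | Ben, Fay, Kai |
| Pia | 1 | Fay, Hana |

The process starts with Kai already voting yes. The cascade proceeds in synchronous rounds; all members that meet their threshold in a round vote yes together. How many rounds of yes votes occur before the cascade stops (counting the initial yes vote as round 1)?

Round 1 — Kai votes yes (initial).
Round 2 — checking thresholds:
  Ben: 1 of 3 neighbours ≥ 1, votes yes.
  Lee: 1 of 3 neighbours ≥ 1, votes yes.
Round 3 — no new yes votes; cascade stops.

2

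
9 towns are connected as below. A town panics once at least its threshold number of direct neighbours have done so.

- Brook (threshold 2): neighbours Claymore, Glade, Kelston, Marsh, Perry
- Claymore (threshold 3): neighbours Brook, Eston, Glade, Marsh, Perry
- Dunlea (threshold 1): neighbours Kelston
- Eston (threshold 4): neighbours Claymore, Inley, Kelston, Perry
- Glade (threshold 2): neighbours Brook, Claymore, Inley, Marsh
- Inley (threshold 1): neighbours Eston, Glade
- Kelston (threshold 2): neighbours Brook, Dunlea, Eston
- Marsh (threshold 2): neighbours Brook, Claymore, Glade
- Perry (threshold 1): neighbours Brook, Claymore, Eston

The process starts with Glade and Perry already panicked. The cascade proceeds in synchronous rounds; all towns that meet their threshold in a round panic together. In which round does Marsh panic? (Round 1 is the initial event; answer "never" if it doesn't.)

Round 1 — Glade, Perry panic (initial).
Round 2 — checking thresholds:
  Brook: 2 of 5 neighbours ≥ 2, panics.
  Claymore: 2 of 5 neighbours < 3, holds.
  Eston: 1 of 4 neighbours < 4, holds.
  Inley: 1 of 2 neighbours ≥ 1, panics.
  Marsh: 1 of 3 neighbours < 2, holds.
Round 3 — checking thresholds:
  Claymore: 3 of 5 neighbours ≥ 3, panics.
  Eston: 2 of 4 neighbours < 4, holds.
  Kelston: 1 of 3 neighbours < 2, holds.
  Marsh: 2 of 3 neighbours ≥ 2, panics.
Round 4 — no new panics; cascade stops.

3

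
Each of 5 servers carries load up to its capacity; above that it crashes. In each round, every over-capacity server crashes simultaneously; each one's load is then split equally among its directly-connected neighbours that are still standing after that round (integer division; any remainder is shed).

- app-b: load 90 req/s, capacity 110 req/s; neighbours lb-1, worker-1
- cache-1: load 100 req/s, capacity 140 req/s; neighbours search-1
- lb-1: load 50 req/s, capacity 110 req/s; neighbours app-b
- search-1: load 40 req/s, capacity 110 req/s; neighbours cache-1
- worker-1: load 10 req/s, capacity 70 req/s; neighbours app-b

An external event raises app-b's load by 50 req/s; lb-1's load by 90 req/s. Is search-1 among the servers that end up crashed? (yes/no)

Round 1 — app-b at 140 > 110; lb-1 at 140 > 110. app-b, lb-1 crash.
  app-b sheds 140 req/s to worker-1: 140 each.
    worker-1: 10+140 = 150 > 70
  lb-1 sheds 140 req/s: no online neighbours, lost.
Round 2 — worker-1 crashes.
  worker-1 sheds 150 req/s: no online neighbours, lost.
No further crashes.

no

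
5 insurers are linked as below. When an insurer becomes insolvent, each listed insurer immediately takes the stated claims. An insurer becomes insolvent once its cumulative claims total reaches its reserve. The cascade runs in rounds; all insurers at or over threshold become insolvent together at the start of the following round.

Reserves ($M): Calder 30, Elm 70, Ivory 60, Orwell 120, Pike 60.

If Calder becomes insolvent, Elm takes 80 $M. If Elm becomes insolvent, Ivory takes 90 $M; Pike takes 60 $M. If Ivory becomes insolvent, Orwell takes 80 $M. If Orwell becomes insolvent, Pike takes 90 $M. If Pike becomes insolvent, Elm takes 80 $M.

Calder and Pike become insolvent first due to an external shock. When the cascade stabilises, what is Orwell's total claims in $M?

80

Round 1 — Calder, Pike become insolvent (initial).
  Elm: +80+80 → 160 ≥ 70
Round 2 — Elm becomes insolvent.
  Ivory: +90 → 90 ≥ 60
Round 3 — Ivory becomes insolvent.
  Orwell: +80 → 80 < 120
No further insolvencies.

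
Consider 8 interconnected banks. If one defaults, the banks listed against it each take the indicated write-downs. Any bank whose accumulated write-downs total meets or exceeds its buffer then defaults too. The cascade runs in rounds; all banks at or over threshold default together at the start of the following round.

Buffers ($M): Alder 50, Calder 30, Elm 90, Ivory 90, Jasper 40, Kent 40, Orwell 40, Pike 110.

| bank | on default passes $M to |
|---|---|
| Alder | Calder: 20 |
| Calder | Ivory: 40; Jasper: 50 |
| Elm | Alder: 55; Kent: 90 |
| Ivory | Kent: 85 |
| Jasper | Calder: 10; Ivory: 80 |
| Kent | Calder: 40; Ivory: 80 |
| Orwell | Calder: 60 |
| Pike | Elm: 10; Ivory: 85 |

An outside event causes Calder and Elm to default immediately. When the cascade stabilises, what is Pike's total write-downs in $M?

0

Round 1 — Calder, Elm default (initial).
  Alder: +55 → 55 ≥ 50
  Ivory: +40 → 40 < 90
  Jasper: +50 → 50 ≥ 40
  Kent: +90 → 90 ≥ 40
Round 2 — Alder, Jasper, Kent default.
  Ivory: +80+80 → 200 ≥ 90
Round 3 — Ivory defaults.
No further defaults.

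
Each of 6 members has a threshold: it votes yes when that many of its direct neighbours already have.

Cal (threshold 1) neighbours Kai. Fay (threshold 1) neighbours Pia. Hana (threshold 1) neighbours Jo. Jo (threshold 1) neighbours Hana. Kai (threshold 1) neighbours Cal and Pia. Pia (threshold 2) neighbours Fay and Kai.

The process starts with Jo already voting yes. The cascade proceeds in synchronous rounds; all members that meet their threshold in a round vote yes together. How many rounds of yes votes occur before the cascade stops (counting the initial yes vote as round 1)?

Round 1 — Jo votes yes (initial).
Round 2 — checking thresholds:
  Hana: 1 of 1 neighbours ≥ 1, votes yes.
Round 3 — no new yes votes; cascade stops.

2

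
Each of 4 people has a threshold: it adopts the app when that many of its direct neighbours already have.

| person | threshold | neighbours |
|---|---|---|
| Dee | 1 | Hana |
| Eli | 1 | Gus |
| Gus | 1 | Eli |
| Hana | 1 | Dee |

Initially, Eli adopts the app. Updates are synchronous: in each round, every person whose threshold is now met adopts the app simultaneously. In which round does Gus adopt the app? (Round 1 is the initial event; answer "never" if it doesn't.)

2

Round 1 — Eli adopts the app (initial).
Round 2 — checking thresholds:
  Gus: 1 of 1 neighbours ≥ 1, adopts the app.
Round 3 — no new adoptions; cascade stops.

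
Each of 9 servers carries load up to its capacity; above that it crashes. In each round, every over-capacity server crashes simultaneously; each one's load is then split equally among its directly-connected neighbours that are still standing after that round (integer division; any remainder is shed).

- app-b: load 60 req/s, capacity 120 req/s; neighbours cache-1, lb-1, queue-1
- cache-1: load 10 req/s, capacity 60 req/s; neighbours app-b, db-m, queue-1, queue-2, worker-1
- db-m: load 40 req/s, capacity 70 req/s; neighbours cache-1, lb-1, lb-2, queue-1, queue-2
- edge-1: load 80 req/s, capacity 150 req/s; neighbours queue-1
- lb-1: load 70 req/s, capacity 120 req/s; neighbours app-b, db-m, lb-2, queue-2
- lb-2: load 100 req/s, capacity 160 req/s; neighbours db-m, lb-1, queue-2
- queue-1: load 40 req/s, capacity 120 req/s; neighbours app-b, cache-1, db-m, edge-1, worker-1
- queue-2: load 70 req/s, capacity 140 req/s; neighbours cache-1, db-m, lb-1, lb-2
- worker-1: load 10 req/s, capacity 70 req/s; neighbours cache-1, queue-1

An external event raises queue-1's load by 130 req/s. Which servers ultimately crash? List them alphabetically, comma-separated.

cache-1, db-m, queue-1

Round 1 — queue-1 at 170 > 120. queue-1 crashes.
  queue-1 sheds 170 req/s to app-b, cache-1, db-m, edge-1, worker-1: 34 each.
    app-b: 60+34 = 94 ≤ 120
    cache-1: 10+34 = 44 ≤ 60
    db-m: 40+34 = 74 > 70
    edge-1: 80+34 = 114 ≤ 150
    worker-1: 10+34 = 44 ≤ 70
Round 2 — db-m crashes.
  db-m sheds 74 req/s to cache-1, lb-1, lb-2, queue-2: 18 each (2 lost).
    cache-1: 44+18 = 62 > 60
    lb-1: 70+18 = 88 ≤ 120
    lb-2: 100+18 = 118 ≤ 160
    queue-2: 70+18 = 88 ≤ 140
Round 3 — cache-1 crashes.
  cache-1 sheds 62 req/s to app-b, queue-2, worker-1: 20 each (2 lost).
    app-b: 94+20 = 114 ≤ 120
    queue-2: 88+20 = 108 ≤ 140
    worker-1: 44+20 = 64 ≤ 70
No further crashes.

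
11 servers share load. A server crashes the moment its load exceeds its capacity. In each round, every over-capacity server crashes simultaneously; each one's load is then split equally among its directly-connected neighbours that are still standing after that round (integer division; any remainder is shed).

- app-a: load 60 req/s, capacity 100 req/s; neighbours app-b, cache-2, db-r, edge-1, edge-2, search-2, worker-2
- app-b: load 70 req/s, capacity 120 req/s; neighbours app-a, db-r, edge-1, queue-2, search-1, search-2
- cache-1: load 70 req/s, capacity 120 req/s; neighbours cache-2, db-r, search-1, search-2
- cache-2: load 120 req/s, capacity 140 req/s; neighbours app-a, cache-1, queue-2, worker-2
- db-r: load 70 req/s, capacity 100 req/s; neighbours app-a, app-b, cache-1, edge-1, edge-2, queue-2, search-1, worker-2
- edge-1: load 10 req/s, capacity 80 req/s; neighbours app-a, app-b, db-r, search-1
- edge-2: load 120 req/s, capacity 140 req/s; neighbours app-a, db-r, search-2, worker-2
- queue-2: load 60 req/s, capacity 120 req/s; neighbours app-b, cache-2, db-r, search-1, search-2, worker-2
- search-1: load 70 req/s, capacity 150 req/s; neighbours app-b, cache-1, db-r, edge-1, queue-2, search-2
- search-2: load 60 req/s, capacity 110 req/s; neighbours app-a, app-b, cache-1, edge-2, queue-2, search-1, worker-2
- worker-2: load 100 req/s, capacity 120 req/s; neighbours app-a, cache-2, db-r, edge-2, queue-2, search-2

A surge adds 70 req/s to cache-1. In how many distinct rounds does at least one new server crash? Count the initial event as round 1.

Round 1 — cache-1 at 140 > 120. cache-1 crashes.
  cache-1 sheds 140 req/s to cache-2, db-r, search-1, search-2: 35 each.
    cache-2: 120+35 = 155 > 140
    db-r: 70+35 = 105 > 100
    search-1: 70+35 = 105 ≤ 150
    search-2: 60+35 = 95 ≤ 110
Round 2 — cache-2, db-r crash.
  cache-2 sheds 155 req/s to app-a, queue-2, worker-2: 51 each (2 lost).
    app-a: 60+51 = 111 > 100
    queue-2: 60+51 = 111 ≤ 120
    worker-2: 100+51 = 151 > 120
  db-r sheds 105 req/s to app-a, app-b, edge-1, edge-2, queue-2, search-1, worker-2: 15 each.
    app-a: 111+15 = 126 > 100
    app-b: 70+15 = 85 ≤ 120
    edge-1: 10+15 = 25 ≤ 80
    edge-2: 120+15 = 135 ≤ 140
    queue-2: 111+15 = 126 > 120
    search-1: 105+15 = 120 ≤ 150
    worker-2: 151+15 = 166 > 120
Round 3 — app-a, queue-2, worker-2 crash.
  app-a sheds 126 req/s to app-b, edge-1, edge-2, search-2: 31 each (2 lost).
    app-b: 85+31 = 116 ≤ 120
    edge-1: 25+31 = 56 ≤ 80
    edge-2: 135+31 = 166 > 140
    search-2: 95+31 = 126 > 110
  queue-2 sheds 126 req/s to app-b, search-1, search-2: 42 each.
    app-b: 116+42 = 158 > 120
    search-1: 120+42 = 162 > 150
    search-2: 126+42 = 168 > 110
  worker-2 sheds 166 req/s to edge-2, search-2: 83 each.
    edge-2: 166+83 = 249 > 140
    search-2: 168+83 = 251 > 110
Round 4 — app-b, edge-2, search-1, search-2 crash.
  app-b sheds 158 req/s to edge-1: 158 each.
    edge-1: 56+158 = 214 > 80
  edge-2 sheds 249 req/s: no online neighbours, lost.
  search-1 sheds 162 req/s to edge-1: 162 each.
    edge-1: 214+162 = 376 > 80
  search-2 sheds 251 req/s: no online neighbours, lost.
Round 5 — edge-1 crashes.
  edge-1 sheds 376 req/s: no online neighbours, lost.
No further crashes.

5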